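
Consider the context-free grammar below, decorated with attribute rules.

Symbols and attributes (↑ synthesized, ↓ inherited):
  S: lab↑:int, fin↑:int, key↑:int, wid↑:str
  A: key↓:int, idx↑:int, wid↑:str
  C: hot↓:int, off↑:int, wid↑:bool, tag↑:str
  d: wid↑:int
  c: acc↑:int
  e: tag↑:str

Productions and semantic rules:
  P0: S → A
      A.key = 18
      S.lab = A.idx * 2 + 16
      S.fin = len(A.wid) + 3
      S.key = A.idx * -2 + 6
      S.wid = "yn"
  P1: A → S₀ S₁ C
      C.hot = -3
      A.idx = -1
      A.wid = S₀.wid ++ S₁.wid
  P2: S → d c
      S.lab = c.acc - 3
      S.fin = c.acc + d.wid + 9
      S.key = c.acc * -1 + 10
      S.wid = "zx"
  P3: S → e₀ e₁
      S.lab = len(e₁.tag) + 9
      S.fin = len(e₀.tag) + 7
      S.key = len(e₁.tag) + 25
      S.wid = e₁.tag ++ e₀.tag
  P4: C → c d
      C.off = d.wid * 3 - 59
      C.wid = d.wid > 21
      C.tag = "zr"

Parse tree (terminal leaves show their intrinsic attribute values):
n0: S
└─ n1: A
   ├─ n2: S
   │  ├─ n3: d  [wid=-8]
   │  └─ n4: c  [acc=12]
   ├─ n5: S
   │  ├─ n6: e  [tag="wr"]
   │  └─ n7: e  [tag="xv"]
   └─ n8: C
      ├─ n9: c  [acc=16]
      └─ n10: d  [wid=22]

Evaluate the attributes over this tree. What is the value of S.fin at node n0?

1. n1.key = 18  [18]
2. n3.wid = -8  [terminal]
3. n4.acc = 12  [terminal]
4. n2.lab = 9  [c.acc - 3]
5. n2.fin = 13  [c.acc + d.wid + 9]
6. n2.key = -2  [c.acc * -1 + 10]
7. n2.wid = "zx"  ["zx"]
8. n6.tag = "wr"  [terminal]
9. n7.tag = "xv"  [terminal]
10. n5.lab = 11  [len(e₁.tag) + 9]
11. n5.fin = 9  [len(e₀.tag) + 7]
12. n5.key = 27  [len(e₁.tag) + 25]
13. n5.wid = "xvwr"  [e₁.tag ++ e₀.tag]
14. n8.hot = -3  [-3]
15. n9.acc = 16  [terminal]
16. n10.wid = 22  [terminal]
17. n8.off = 7  [d.wid * 3 - 59]
18. n8.wid = true  [d.wid > 21]
19. n8.tag = "zr"  ["zr"]
20. n1.idx = -1  [-1]
21. n1.wid = "zxxvwr"  [S₀.wid ++ S₁.wid]
22. n0.lab = 14  [A.idx * 2 + 16]
23. n0.fin = 9  [len(A.wid) + 3]
24. n0.key = 8  [A.idx * -2 + 6]
25. n0.wid = "yn"  ["yn"]

9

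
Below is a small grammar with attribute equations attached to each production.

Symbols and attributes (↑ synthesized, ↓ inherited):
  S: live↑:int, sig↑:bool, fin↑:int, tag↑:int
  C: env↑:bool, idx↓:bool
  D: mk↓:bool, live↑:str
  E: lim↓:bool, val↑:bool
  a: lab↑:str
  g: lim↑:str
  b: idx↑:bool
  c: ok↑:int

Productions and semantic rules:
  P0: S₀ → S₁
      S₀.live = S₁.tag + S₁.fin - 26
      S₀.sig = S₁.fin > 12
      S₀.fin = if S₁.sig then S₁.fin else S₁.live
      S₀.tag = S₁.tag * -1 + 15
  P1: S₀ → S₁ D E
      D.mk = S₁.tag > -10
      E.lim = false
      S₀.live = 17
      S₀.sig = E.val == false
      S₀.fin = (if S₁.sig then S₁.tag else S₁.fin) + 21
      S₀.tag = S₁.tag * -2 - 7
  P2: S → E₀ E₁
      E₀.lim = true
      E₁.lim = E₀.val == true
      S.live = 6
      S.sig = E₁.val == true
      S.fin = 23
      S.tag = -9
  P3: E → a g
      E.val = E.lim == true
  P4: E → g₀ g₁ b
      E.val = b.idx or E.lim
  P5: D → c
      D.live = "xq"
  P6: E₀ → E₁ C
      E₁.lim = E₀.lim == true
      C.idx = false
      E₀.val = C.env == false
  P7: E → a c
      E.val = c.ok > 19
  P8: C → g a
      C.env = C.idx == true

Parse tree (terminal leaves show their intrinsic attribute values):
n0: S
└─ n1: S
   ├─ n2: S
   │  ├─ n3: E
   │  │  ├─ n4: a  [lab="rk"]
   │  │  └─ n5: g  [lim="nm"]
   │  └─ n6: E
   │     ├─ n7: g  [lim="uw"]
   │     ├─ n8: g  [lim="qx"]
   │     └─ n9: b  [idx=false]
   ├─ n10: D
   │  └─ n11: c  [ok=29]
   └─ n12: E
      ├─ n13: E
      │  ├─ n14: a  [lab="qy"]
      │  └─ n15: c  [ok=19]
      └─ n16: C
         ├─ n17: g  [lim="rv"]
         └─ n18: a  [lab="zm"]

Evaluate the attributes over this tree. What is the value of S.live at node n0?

-3

1. n3.lim = true  [true]
2. n4.lab = "rk"  [terminal]
3. n5.lim = "nm"  [terminal]
4. n3.val = true  [E.lim == true]
5. n6.lim = true  [E₀.val == true]
6. n7.lim = "uw"  [terminal]
7. n8.lim = "qx"  [terminal]
8. n9.idx = false  [terminal]
9. n6.val = true  [b.idx or E.lim]
10. n2.live = 6  [6]
11. n2.sig = true  [E₁.val == true]
12. n2.fin = 23  [23]
13. n2.tag = -9  [-9]
14. n10.mk = true  [S₁.tag > -10]
15. n11.ok = 29  [terminal]
16. n10.live = "xq"  ["xq"]
17. n12.lim = false  [false]
18. n13.lim = false  [E₀.lim == true]
19. n14.lab = "qy"  [terminal]
20. n15.ok = 19  [terminal]
21. n13.val = false  [c.ok > 19]
22. n16.idx = false  [false]
23. n17.lim = "rv"  [terminal]
24. n18.lab = "zm"  [terminal]
25. n16.env = false  [C.idx == true]
26. n12.val = true  [C.env == false]
27. n1.live = 17  [17]
28. n1.sig = false  [E.val == false]
29. n1.fin = 12  [(if S₁.sig then S₁.tag else S₁.fin) + 21]
30. n1.tag = 11  [S₁.tag * -2 - 7]
31. n0.live = -3  [S₁.tag + S₁.fin - 26]
32. n0.sig = false  [S₁.fin > 12]
33. n0.fin = 17  [if S₁.sig then S₁.fin else S₁.live]
34. n0.tag = 4  [S₁.tag * -1 + 15]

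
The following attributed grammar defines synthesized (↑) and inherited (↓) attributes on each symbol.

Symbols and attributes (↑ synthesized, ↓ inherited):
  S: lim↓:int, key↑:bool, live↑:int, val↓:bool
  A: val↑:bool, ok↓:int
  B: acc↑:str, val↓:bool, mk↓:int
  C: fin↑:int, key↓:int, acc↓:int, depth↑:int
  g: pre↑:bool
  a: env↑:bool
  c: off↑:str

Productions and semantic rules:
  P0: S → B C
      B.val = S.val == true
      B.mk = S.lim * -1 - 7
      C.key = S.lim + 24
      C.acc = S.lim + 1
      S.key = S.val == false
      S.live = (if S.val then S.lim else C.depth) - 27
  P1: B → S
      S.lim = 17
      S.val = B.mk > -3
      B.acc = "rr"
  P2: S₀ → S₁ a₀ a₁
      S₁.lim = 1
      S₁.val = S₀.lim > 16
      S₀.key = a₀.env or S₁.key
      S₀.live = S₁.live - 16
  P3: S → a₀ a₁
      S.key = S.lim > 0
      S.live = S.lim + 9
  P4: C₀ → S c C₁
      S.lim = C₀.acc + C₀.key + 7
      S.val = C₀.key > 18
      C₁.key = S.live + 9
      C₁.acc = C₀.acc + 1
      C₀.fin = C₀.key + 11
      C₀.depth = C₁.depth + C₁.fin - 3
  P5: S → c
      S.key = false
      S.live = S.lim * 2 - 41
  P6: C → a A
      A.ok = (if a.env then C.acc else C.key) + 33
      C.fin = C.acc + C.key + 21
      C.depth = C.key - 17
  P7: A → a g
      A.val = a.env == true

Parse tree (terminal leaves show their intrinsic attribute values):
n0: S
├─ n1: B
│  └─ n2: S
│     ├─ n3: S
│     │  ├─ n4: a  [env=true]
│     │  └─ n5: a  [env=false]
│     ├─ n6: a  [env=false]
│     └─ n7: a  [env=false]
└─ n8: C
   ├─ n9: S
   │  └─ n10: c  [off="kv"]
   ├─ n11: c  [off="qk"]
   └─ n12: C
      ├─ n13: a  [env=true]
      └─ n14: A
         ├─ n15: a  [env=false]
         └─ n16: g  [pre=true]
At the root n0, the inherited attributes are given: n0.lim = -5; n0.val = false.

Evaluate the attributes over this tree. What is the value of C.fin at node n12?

1. n0.lim = -5  [given at root]
2. n0.val = false  [given at root]
3. n1.val = false  [S.val == true]
4. n1.mk = -2  [S.lim * -1 - 7]
5. n2.lim = 17  [17]
6. n2.val = true  [B.mk > -3]
7. n3.lim = 1  [1]
8. n3.val = true  [S₀.lim > 16]
9. n4.env = true  [terminal]
10. n5.env = false  [terminal]
11. n3.key = true  [S.lim > 0]
12. n3.live = 10  [S.lim + 9]
13. n6.env = false  [terminal]
14. n7.env = false  [terminal]
15. n2.key = true  [a₀.env or S₁.key]
16. n2.live = -6  [S₁.live - 16]
17. n1.acc = "rr"  ["rr"]
18. n8.key = 19  [S.lim + 24]
19. n8.acc = -4  [S.lim + 1]
20. n9.lim = 22  [C₀.acc + C₀.key + 7]
21. n9.val = true  [C₀.key > 18]
22. n10.off = "kv"  [terminal]
23. n9.key = false  [false]
24. n9.live = 3  [S.lim * 2 - 41]
25. n11.off = "qk"  [terminal]
26. n12.key = 12  [S.live + 9]
27. n12.acc = -3  [C₀.acc + 1]
28. n13.env = true  [terminal]
29. n14.ok = 30  [(if a.env then C.acc else C.key) + 33]
30. n15.env = false  [terminal]
31. n16.pre = true  [terminal]
32. n14.val = false  [a.env == true]
33. n12.fin = 30  [C.acc + C.key + 21]
34. n12.depth = -5  [C.key - 17]
35. n8.fin = 30  [C₀.key + 11]
36. n8.depth = 22  [C₁.depth + C₁.fin - 3]
37. n0.key = true  [S.val == false]
38. n0.live = -5  [(if S.val then S.lim else C.depth) - 27]

30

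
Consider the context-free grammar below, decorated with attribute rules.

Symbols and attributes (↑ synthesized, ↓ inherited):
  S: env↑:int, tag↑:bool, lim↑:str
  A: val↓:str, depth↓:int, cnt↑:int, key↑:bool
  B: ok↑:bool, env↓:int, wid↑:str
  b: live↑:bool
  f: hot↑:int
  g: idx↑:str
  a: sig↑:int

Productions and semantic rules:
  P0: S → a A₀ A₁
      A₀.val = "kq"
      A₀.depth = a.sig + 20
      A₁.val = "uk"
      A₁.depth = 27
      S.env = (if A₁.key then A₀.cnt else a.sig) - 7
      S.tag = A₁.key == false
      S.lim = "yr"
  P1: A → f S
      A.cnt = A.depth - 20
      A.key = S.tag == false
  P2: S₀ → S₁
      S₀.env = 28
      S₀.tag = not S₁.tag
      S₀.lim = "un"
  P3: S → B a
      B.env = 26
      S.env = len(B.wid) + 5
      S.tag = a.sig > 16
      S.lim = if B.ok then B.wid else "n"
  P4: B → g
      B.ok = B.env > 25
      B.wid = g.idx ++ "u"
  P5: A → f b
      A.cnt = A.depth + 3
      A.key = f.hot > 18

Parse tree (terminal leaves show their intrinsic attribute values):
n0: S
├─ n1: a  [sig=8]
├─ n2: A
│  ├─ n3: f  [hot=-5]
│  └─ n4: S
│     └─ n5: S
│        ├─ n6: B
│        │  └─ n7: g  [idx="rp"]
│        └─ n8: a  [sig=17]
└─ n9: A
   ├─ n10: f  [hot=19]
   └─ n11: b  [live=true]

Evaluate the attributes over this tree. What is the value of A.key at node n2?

true

1. n1.sig = 8  [terminal]
2. n2.val = "kq"  ["kq"]
3. n2.depth = 28  [a.sig + 20]
4. n3.hot = -5  [terminal]
5. n6.env = 26  [26]
6. n7.idx = "rp"  [terminal]
7. n6.ok = true  [B.env > 25]
8. n6.wid = "rpu"  [g.idx ++ "u"]
9. n8.sig = 17  [terminal]
10. n5.env = 8  [len(B.wid) + 5]
11. n5.tag = true  [a.sig > 16]
12. n5.lim = "rpu"  [if B.ok then B.wid else "n"]
13. n4.env = 28  [28]
14. n4.tag = false  [not S₁.tag]
15. n4.lim = "un"  ["un"]
16. n2.cnt = 8  [A.depth - 20]
17. n2.key = true  [S.tag == false]
18. n9.val = "uk"  ["uk"]
19. n9.depth = 27  [27]
20. n10.hot = 19  [terminal]
21. n11.live = true  [terminal]
22. n9.cnt = 30  [A.depth + 3]
23. n9.key = true  [f.hot > 18]
24. n0.env = 1  [(if A₁.key then A₀.cnt else a.sig) - 7]
25. n0.tag = false  [A₁.key == false]
26. n0.lim = "yr"  ["yr"]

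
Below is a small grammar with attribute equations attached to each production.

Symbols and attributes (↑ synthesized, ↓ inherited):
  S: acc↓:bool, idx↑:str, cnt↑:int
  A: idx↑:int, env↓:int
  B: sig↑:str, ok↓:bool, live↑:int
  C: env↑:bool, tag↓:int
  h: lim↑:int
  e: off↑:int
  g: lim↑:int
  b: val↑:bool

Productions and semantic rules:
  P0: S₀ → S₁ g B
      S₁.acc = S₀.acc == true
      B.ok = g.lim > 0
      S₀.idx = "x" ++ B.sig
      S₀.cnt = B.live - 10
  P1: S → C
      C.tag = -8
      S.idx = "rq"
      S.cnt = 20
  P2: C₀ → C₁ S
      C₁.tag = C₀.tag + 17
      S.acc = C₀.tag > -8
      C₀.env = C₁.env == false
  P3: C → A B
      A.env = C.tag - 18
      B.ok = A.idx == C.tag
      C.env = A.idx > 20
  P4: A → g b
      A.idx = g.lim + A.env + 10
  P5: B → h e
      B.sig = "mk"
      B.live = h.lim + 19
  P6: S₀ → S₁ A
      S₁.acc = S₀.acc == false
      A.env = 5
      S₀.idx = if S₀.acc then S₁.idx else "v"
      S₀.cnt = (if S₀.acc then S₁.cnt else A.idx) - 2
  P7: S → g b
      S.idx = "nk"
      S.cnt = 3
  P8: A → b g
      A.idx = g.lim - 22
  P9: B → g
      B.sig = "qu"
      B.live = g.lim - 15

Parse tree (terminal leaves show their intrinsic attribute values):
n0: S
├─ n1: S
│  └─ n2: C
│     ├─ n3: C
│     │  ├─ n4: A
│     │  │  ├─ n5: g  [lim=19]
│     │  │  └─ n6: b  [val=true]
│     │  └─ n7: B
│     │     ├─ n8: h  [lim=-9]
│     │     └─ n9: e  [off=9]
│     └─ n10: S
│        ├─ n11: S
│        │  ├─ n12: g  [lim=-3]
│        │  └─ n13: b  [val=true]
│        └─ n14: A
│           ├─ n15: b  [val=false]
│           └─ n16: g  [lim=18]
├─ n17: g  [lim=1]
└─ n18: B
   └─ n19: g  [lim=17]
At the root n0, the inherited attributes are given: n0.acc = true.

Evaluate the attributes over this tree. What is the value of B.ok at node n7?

1. n0.acc = true  [given at root]
2. n1.acc = true  [S₀.acc == true]
3. n2.tag = -8  [-8]
4. n3.tag = 9  [C₀.tag + 17]
5. n4.env = -9  [C.tag - 18]
6. n5.lim = 19  [terminal]
7. n6.val = true  [terminal]
8. n4.idx = 20  [g.lim + A.env + 10]
9. n7.ok = false  [A.idx == C.tag]
10. n8.lim = -9  [terminal]
11. n9.off = 9  [terminal]
12. n7.sig = "mk"  ["mk"]
13. n7.live = 10  [h.lim + 19]
14. n3.env = false  [A.idx > 20]
15. n10.acc = false  [C₀.tag > -8]
16. n11.acc = true  [S₀.acc == false]
17. n12.lim = -3  [terminal]
18. n13.val = true  [terminal]
19. n11.idx = "nk"  ["nk"]
20. n11.cnt = 3  [3]
21. n14.env = 5  [5]
22. n15.val = false  [terminal]
23. n16.lim = 18  [terminal]
24. n14.idx = -4  [g.lim - 22]
25. n10.idx = "v"  [if S₀.acc then S₁.idx else "v"]
26. n10.cnt = -6  [(if S₀.acc then S₁.cnt else A.idx) - 2]
27. n2.env = true  [C₁.env == false]
28. n1.idx = "rq"  ["rq"]
29. n1.cnt = 20  [20]
30. n17.lim = 1  [terminal]
31. n18.ok = true  [g.lim > 0]
32. n19.lim = 17  [terminal]
33. n18.sig = "qu"  ["qu"]
34. n18.live = 2  [g.lim - 15]
35. n0.idx = "xqu"  ["x" ++ B.sig]
36. n0.cnt = -8  [B.live - 10]

false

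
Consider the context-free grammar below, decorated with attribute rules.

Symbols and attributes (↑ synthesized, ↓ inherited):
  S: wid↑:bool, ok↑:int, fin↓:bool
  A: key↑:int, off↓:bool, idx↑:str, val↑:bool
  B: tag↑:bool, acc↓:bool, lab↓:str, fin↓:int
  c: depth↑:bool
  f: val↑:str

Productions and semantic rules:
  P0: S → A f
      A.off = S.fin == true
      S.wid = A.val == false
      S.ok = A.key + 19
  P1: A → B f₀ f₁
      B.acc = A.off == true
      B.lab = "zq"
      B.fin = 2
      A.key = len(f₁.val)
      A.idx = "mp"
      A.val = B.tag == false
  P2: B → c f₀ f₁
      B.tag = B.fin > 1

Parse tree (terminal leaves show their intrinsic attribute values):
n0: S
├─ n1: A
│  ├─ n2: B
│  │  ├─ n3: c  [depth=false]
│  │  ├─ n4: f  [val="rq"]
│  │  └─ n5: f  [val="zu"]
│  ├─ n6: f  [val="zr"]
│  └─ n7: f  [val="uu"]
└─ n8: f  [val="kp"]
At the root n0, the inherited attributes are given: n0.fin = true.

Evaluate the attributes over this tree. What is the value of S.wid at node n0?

true

1. n0.fin = true  [given at root]
2. n1.off = true  [S.fin == true]
3. n2.acc = true  [A.off == true]
4. n2.lab = "zq"  ["zq"]
5. n2.fin = 2  [2]
6. n3.depth = false  [terminal]
7. n4.val = "rq"  [terminal]
8. n5.val = "zu"  [terminal]
9. n2.tag = true  [B.fin > 1]
10. n6.val = "zr"  [terminal]
11. n7.val = "uu"  [terminal]
12. n1.key = 2  [len(f₁.val)]
13. n1.idx = "mp"  ["mp"]
14. n1.val = false  [B.tag == false]
15. n8.val = "kp"  [terminal]
16. n0.wid = true  [A.val == false]
17. n0.ok = 21  [A.key + 19]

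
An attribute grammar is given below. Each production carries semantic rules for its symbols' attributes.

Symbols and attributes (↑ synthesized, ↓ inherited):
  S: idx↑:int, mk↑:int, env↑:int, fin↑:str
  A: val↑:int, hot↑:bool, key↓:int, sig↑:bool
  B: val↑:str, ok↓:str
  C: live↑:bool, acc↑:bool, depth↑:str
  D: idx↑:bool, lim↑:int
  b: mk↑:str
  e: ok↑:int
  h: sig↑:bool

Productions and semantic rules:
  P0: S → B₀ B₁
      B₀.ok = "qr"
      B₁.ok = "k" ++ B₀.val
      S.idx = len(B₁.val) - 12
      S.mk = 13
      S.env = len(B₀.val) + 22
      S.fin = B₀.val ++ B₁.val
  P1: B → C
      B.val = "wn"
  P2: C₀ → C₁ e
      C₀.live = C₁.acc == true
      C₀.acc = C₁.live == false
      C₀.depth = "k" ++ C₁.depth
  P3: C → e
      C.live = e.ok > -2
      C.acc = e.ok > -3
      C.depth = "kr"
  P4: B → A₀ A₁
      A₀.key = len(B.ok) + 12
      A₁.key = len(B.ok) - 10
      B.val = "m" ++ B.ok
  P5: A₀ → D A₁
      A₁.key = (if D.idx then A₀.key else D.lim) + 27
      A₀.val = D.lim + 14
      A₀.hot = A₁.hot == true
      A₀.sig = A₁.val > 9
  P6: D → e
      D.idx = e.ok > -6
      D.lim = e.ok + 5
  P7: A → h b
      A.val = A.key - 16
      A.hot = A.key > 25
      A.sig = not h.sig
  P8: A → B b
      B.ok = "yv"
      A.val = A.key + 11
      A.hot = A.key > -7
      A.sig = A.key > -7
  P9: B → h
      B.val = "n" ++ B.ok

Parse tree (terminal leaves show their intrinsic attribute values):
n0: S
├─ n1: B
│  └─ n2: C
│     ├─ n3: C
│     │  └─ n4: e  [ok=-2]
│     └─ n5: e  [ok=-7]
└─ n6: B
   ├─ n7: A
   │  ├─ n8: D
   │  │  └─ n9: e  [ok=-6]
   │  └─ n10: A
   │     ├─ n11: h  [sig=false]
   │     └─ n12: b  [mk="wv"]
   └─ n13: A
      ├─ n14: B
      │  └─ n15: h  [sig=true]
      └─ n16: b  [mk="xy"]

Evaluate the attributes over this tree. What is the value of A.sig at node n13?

1. n1.ok = "qr"  ["qr"]
2. n4.ok = -2  [terminal]
3. n3.live = false  [e.ok > -2]
4. n3.acc = true  [e.ok > -3]
5. n3.depth = "kr"  ["kr"]
6. n5.ok = -7  [terminal]
7. n2.live = true  [C₁.acc == true]
8. n2.acc = true  [C₁.live == false]
9. n2.depth = "kkr"  ["k" ++ C₁.depth]
10. n1.val = "wn"  ["wn"]
11. n6.ok = "kwn"  ["k" ++ B₀.val]
12. n7.key = 15  [len(B.ok) + 12]
13. n9.ok = -6  [terminal]
14. n8.idx = false  [e.ok > -6]
15. n8.lim = -1  [e.ok + 5]
16. n10.key = 26  [(if D.idx then A₀.key else D.lim) + 27]
17. n11.sig = false  [terminal]
18. n12.mk = "wv"  [terminal]
19. n10.val = 10  [A.key - 16]
20. n10.hot = true  [A.key > 25]
21. n10.sig = true  [not h.sig]
22. n7.val = 13  [D.lim + 14]
23. n7.hot = true  [A₁.hot == true]
24. n7.sig = true  [A₁.val > 9]
25. n13.key = -7  [len(B.ok) - 10]
26. n14.ok = "yv"  ["yv"]
27. n15.sig = true  [terminal]
28. n14.val = "nyv"  ["n" ++ B.ok]
29. n16.mk = "xy"  [terminal]
30. n13.val = 4  [A.key + 11]
31. n13.hot = false  [A.key > -7]
32. n13.sig = false  [A.key > -7]
33. n6.val = "mkwn"  ["m" ++ B.ok]
34. n0.idx = -8  [len(B₁.val) - 12]
35. n0.mk = 13  [13]
36. n0.env = 24  [len(B₀.val) + 22]
37. n0.fin = "wnmkwn"  [B₀.val ++ B₁.val]

false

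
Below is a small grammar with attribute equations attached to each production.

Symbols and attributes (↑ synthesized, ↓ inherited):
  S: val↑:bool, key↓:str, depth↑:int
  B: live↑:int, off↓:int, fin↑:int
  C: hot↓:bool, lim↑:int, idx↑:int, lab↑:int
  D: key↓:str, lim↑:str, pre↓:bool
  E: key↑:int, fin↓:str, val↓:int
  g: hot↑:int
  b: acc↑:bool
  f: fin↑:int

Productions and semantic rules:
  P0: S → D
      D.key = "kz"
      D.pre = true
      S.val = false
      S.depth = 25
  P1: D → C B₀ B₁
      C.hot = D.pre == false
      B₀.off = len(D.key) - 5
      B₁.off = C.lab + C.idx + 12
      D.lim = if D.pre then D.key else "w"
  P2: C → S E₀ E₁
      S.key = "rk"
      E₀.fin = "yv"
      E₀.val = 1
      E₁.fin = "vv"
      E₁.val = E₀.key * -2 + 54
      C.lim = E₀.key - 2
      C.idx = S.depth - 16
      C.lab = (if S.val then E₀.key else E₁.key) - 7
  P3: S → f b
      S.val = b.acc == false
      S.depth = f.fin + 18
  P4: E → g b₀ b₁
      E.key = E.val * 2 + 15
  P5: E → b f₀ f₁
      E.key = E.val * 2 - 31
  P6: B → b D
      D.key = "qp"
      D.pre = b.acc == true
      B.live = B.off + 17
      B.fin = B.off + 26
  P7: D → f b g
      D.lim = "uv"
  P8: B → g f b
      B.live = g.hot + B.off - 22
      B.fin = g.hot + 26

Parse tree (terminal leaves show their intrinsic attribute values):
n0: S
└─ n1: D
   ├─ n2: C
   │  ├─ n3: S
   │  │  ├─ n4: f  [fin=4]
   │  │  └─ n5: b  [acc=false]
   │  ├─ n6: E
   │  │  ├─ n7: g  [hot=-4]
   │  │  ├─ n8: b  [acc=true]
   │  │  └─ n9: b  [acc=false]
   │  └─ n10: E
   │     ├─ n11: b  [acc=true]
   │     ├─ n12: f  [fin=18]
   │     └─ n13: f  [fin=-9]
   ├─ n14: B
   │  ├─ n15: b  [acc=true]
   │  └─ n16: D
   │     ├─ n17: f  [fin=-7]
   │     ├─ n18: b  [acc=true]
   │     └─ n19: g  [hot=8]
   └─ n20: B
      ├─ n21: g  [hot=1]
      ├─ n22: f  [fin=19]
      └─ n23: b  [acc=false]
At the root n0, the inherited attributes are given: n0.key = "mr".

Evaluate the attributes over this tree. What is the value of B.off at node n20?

28

1. n0.key = "mr"  [given at root]
2. n1.key = "kz"  ["kz"]
3. n1.pre = true  [true]
4. n2.hot = false  [D.pre == false]
5. n3.key = "rk"  ["rk"]
6. n4.fin = 4  [terminal]
7. n5.acc = false  [terminal]
8. n3.val = true  [b.acc == false]
9. n3.depth = 22  [f.fin + 18]
10. n6.fin = "yv"  ["yv"]
11. n6.val = 1  [1]
12. n7.hot = -4  [terminal]
13. n8.acc = true  [terminal]
14. n9.acc = false  [terminal]
15. n6.key = 17  [E.val * 2 + 15]
16. n10.fin = "vv"  ["vv"]
17. n10.val = 20  [E₀.key * -2 + 54]
18. n11.acc = true  [terminal]
19. n12.fin = 18  [terminal]
20. n13.fin = -9  [terminal]
21. n10.key = 9  [E.val * 2 - 31]
22. n2.lim = 15  [E₀.key - 2]
23. n2.idx = 6  [S.depth - 16]
24. n2.lab = 10  [(if S.val then E₀.key else E₁.key) - 7]
25. n14.off = -3  [len(D.key) - 5]
26. n15.acc = true  [terminal]
27. n16.key = "qp"  ["qp"]
28. n16.pre = true  [b.acc == true]
29. n17.fin = -7  [terminal]
30. n18.acc = true  [terminal]
31. n19.hot = 8  [terminal]
32. n16.lim = "uv"  ["uv"]
33. n14.live = 14  [B.off + 17]
34. n14.fin = 23  [B.off + 26]
35. n20.off = 28  [C.lab + C.idx + 12]
36. n21.hot = 1  [terminal]
37. n22.fin = 19  [terminal]
38. n23.acc = false  [terminal]
39. n20.live = 7  [g.hot + B.off - 22]
40. n20.fin = 27  [g.hot + 26]
41. n1.lim = "kz"  [if D.pre then D.key else "w"]
42. n0.val = false  [false]
43. n0.depth = 25  [25]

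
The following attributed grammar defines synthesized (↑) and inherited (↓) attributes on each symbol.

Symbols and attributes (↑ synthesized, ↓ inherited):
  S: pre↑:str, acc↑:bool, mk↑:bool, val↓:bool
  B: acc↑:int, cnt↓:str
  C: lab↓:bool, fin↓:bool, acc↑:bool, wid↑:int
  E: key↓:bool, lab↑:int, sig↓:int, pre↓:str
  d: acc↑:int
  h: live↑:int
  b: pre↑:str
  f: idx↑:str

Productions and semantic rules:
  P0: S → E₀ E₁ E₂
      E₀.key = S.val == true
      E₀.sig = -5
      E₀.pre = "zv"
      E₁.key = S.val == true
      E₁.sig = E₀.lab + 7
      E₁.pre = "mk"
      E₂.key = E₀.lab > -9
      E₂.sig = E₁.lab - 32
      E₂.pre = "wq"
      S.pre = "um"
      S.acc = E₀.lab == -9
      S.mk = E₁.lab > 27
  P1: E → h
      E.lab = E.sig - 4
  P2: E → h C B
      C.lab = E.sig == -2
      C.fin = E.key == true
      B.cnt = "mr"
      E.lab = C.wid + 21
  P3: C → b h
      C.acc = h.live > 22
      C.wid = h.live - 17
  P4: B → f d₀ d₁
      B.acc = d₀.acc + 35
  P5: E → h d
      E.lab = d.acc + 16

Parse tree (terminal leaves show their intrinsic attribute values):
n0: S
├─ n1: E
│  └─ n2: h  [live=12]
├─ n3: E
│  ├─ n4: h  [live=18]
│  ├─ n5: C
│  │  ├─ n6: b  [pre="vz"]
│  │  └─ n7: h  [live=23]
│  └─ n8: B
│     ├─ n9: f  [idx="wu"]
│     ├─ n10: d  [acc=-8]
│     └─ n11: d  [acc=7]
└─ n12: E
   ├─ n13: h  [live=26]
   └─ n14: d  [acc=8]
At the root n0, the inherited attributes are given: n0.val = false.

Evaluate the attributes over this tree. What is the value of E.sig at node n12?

-5

1. n0.val = false  [given at root]
2. n1.key = false  [S.val == true]
3. n1.sig = -5  [-5]
4. n1.pre = "zv"  ["zv"]
5. n2.live = 12  [terminal]
6. n1.lab = -9  [E.sig - 4]
7. n3.key = false  [S.val == true]
8. n3.sig = -2  [E₀.lab + 7]
9. n3.pre = "mk"  ["mk"]
10. n4.live = 18  [terminal]
11. n5.lab = true  [E.sig == -2]
12. n5.fin = false  [E.key == true]
13. n6.pre = "vz"  [terminal]
14. n7.live = 23  [terminal]
15. n5.acc = true  [h.live > 22]
16. n5.wid = 6  [h.live - 17]
17. n8.cnt = "mr"  ["mr"]
18. n9.idx = "wu"  [terminal]
19. n10.acc = -8  [terminal]
20. n11.acc = 7  [terminal]
21. n8.acc = 27  [d₀.acc + 35]
22. n3.lab = 27  [C.wid + 21]
23. n12.key = false  [E₀.lab > -9]
24. n12.sig = -5  [E₁.lab - 32]
25. n12.pre = "wq"  ["wq"]
26. n13.live = 26  [terminal]
27. n14.acc = 8  [terminal]
28. n12.lab = 24  [d.acc + 16]
29. n0.pre = "um"  ["um"]
30. n0.acc = true  [E₀.lab == -9]
31. n0.mk = false  [E₁.lab > 27]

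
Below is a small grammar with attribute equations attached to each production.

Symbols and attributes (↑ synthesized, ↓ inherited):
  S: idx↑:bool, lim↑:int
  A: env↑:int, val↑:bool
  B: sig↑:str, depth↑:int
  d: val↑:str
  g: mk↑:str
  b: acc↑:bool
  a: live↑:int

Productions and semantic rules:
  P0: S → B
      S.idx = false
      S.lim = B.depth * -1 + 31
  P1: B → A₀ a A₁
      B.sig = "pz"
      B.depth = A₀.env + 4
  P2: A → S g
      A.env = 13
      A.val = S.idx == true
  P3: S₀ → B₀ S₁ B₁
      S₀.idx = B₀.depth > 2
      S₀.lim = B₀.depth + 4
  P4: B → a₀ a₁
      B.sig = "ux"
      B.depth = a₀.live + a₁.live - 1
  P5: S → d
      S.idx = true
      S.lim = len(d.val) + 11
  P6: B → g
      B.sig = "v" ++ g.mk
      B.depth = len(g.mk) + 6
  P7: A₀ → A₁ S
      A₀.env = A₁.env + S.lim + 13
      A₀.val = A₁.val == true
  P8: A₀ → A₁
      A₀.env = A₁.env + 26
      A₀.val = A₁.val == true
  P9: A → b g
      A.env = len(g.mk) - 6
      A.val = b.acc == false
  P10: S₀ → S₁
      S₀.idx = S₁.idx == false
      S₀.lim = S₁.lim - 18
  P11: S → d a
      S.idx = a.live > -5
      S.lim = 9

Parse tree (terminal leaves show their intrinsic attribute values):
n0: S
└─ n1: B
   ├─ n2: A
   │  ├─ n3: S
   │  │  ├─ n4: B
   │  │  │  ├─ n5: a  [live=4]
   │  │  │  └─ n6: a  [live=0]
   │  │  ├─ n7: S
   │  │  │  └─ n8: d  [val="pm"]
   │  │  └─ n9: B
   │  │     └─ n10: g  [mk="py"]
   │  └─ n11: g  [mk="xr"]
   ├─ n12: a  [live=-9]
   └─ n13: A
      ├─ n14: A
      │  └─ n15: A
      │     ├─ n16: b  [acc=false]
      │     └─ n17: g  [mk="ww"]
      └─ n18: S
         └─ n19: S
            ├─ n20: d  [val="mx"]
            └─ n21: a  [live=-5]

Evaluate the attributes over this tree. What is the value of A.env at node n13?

1. n5.live = 4  [terminal]
2. n6.live = 0  [terminal]
3. n4.sig = "ux"  ["ux"]
4. n4.depth = 3  [a₀.live + a₁.live - 1]
5. n8.val = "pm"  [terminal]
6. n7.idx = true  [true]
7. n7.lim = 13  [len(d.val) + 11]
8. n10.mk = "py"  [terminal]
9. n9.sig = "vpy"  ["v" ++ g.mk]
10. n9.depth = 8  [len(g.mk) + 6]
11. n3.idx = true  [B₀.depth > 2]
12. n3.lim = 7  [B₀.depth + 4]
13. n11.mk = "xr"  [terminal]
14. n2.env = 13  [13]
15. n2.val = true  [S.idx == true]
16. n12.live = -9  [terminal]
17. n16.acc = false  [terminal]
18. n17.mk = "ww"  [terminal]
19. n15.env = -4  [len(g.mk) - 6]
20. n15.val = true  [b.acc == false]
21. n14.env = 22  [A₁.env + 26]
22. n14.val = true  [A₁.val == true]
23. n20.val = "mx"  [terminal]
24. n21.live = -5  [terminal]
25. n19.idx = false  [a.live > -5]
26. n19.lim = 9  [9]
27. n18.idx = true  [S₁.idx == false]
28. n18.lim = -9  [S₁.lim - 18]
29. n13.env = 26  [A₁.env + S.lim + 13]
30. n13.val = true  [A₁.val == true]
31. n1.sig = "pz"  ["pz"]
32. n1.depth = 17  [A₀.env + 4]
33. n0.idx = false  [false]
34. n0.lim = 14  [B.depth * -1 + 31]

26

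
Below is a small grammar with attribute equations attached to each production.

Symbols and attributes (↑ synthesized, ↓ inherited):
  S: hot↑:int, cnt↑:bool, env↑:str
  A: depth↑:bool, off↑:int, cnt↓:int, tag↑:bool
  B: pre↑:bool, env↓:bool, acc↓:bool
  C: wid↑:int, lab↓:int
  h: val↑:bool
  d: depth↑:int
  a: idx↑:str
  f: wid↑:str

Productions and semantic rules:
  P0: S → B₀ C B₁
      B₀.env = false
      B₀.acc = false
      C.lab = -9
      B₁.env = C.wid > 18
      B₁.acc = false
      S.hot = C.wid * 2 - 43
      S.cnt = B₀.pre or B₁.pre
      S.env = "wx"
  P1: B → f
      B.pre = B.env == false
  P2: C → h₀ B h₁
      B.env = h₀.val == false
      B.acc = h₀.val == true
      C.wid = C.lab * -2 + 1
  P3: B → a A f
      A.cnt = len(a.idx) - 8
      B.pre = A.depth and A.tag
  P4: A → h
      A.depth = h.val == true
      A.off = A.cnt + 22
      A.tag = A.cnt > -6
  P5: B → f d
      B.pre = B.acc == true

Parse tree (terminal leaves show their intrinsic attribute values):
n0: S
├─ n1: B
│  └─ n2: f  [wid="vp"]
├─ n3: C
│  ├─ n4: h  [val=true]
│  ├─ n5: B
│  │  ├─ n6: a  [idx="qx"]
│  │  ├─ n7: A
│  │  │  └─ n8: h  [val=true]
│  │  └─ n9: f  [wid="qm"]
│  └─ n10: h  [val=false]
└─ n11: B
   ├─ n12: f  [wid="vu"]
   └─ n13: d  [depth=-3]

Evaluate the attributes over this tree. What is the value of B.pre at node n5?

false

1. n1.env = false  [false]
2. n1.acc = false  [false]
3. n2.wid = "vp"  [terminal]
4. n1.pre = true  [B.env == false]
5. n3.lab = -9  [-9]
6. n4.val = true  [terminal]
7. n5.env = false  [h₀.val == false]
8. n5.acc = true  [h₀.val == true]
9. n6.idx = "qx"  [terminal]
10. n7.cnt = -6  [len(a.idx) - 8]
11. n8.val = true  [terminal]
12. n7.depth = true  [h.val == true]
13. n7.off = 16  [A.cnt + 22]
14. n7.tag = false  [A.cnt > -6]
15. n9.wid = "qm"  [terminal]
16. n5.pre = false  [A.depth and A.tag]
17. n10.val = false  [terminal]
18. n3.wid = 19  [C.lab * -2 + 1]
19. n11.env = true  [C.wid > 18]
20. n11.acc = false  [false]
21. n12.wid = "vu"  [terminal]
22. n13.depth = -3  [terminal]
23. n11.pre = false  [B.acc == true]
24. n0.hot = -5  [C.wid * 2 - 43]
25. n0.cnt = true  [B₀.pre or B₁.pre]
26. n0.env = "wx"  ["wx"]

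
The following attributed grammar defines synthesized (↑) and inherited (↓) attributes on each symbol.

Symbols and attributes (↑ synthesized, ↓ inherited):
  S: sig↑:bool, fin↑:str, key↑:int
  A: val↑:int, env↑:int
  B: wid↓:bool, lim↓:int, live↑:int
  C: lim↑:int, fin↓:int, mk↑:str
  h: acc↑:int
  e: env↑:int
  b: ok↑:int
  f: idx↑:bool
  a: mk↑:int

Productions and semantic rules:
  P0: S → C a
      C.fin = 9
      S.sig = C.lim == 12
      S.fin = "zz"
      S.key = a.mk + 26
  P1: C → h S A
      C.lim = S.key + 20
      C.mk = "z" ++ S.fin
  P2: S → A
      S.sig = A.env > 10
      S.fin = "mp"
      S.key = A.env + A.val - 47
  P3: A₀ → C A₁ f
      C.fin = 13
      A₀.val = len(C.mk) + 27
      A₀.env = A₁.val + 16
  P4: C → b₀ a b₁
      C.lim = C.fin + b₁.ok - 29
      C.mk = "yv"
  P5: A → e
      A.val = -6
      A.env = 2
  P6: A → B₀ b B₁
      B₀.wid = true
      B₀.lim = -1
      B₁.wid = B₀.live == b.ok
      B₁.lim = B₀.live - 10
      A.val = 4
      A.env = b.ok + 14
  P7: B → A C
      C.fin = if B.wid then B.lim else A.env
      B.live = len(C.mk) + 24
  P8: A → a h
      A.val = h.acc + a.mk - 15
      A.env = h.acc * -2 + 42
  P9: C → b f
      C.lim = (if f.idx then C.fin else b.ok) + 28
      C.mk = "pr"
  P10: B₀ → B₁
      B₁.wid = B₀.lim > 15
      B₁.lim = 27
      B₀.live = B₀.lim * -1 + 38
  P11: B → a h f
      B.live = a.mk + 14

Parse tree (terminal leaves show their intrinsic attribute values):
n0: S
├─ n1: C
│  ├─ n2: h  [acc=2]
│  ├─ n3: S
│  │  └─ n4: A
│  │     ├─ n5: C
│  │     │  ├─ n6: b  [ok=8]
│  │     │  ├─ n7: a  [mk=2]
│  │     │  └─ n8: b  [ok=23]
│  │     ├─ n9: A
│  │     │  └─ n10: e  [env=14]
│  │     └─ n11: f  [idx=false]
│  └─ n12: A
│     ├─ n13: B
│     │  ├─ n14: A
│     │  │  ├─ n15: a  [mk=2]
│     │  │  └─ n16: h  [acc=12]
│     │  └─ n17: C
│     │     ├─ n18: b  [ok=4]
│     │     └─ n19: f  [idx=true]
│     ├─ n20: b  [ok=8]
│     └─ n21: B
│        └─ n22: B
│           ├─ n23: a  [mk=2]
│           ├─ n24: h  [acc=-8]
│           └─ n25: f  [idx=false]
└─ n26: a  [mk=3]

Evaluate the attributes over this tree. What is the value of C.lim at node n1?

12

1. n1.fin = 9  [9]
2. n2.acc = 2  [terminal]
3. n5.fin = 13  [13]
4. n6.ok = 8  [terminal]
5. n7.mk = 2  [terminal]
6. n8.ok = 23  [terminal]
7. n5.lim = 7  [C.fin + b₁.ok - 29]
8. n5.mk = "yv"  ["yv"]
9. n10.env = 14  [terminal]
10. n9.val = -6  [-6]
11. n9.env = 2  [2]
12. n11.idx = false  [terminal]
13. n4.val = 29  [len(C.mk) + 27]
14. n4.env = 10  [A₁.val + 16]
15. n3.sig = false  [A.env > 10]
16. n3.fin = "mp"  ["mp"]
17. n3.key = -8  [A.env + A.val - 47]
18. n13.wid = true  [true]
19. n13.lim = -1  [-1]
20. n15.mk = 2  [terminal]
21. n16.acc = 12  [terminal]
22. n14.val = -1  [h.acc + a.mk - 15]
23. n14.env = 18  [h.acc * -2 + 42]
24. n17.fin = -1  [if B.wid then B.lim else A.env]
25. n18.ok = 4  [terminal]
26. n19.idx = true  [terminal]
27. n17.lim = 27  [(if f.idx then C.fin else b.ok) + 28]
28. n17.mk = "pr"  ["pr"]
29. n13.live = 26  [len(C.mk) + 24]
30. n20.ok = 8  [terminal]
31. n21.wid = false  [B₀.live == b.ok]
32. n21.lim = 16  [B₀.live - 10]
33. n22.wid = true  [B₀.lim > 15]
34. n22.lim = 27  [27]
35. n23.mk = 2  [terminal]
36. n24.acc = -8  [terminal]
37. n25.idx = false  [terminal]
38. n22.live = 16  [a.mk + 14]
39. n21.live = 22  [B₀.lim * -1 + 38]
40. n12.val = 4  [4]
41. n12.env = 22  [b.ok + 14]
42. n1.lim = 12  [S.key + 20]
43. n1.mk = "zmp"  ["z" ++ S.fin]
44. n26.mk = 3  [terminal]
45. n0.sig = true  [C.lim == 12]
46. n0.fin = "zz"  ["zz"]
47. n0.key = 29  [a.mk + 26]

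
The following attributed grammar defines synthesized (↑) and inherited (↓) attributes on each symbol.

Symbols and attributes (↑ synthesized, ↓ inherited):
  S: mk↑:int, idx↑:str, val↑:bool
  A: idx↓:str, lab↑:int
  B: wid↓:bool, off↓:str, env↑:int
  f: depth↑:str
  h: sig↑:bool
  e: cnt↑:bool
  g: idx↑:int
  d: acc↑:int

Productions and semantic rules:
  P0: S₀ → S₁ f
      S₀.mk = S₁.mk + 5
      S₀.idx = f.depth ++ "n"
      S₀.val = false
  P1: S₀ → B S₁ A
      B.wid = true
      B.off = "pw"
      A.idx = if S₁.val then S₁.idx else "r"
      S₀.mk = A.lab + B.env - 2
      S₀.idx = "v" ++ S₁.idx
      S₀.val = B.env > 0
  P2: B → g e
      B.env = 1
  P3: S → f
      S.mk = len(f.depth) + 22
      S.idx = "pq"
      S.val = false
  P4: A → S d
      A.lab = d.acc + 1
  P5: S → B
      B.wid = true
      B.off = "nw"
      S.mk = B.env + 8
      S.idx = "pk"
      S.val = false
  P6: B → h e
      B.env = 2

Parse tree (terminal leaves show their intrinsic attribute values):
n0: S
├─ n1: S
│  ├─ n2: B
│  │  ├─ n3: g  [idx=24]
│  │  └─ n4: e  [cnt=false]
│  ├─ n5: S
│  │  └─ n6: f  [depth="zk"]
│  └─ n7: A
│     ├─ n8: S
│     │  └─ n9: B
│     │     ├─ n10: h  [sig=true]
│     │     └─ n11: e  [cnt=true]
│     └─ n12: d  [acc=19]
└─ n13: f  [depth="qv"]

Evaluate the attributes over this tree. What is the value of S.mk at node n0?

1. n2.wid = true  [true]
2. n2.off = "pw"  ["pw"]
3. n3.idx = 24  [terminal]
4. n4.cnt = false  [terminal]
5. n2.env = 1  [1]
6. n6.depth = "zk"  [terminal]
7. n5.mk = 24  [len(f.depth) + 22]
8. n5.idx = "pq"  ["pq"]
9. n5.val = false  [false]
10. n7.idx = "r"  [if S₁.val then S₁.idx else "r"]
11. n9.wid = true  [true]
12. n9.off = "nw"  ["nw"]
13. n10.sig = true  [terminal]
14. n11.cnt = true  [terminal]
15. n9.env = 2  [2]
16. n8.mk = 10  [B.env + 8]
17. n8.idx = "pk"  ["pk"]
18. n8.val = false  [false]
19. n12.acc = 19  [terminal]
20. n7.lab = 20  [d.acc + 1]
21. n1.mk = 19  [A.lab + B.env - 2]
22. n1.idx = "vpq"  ["v" ++ S₁.idx]
23. n1.val = true  [B.env > 0]
24. n13.depth = "qv"  [terminal]
25. n0.mk = 24  [S₁.mk + 5]
26. n0.idx = "qvn"  [f.depth ++ "n"]
27. n0.val = false  [false]

24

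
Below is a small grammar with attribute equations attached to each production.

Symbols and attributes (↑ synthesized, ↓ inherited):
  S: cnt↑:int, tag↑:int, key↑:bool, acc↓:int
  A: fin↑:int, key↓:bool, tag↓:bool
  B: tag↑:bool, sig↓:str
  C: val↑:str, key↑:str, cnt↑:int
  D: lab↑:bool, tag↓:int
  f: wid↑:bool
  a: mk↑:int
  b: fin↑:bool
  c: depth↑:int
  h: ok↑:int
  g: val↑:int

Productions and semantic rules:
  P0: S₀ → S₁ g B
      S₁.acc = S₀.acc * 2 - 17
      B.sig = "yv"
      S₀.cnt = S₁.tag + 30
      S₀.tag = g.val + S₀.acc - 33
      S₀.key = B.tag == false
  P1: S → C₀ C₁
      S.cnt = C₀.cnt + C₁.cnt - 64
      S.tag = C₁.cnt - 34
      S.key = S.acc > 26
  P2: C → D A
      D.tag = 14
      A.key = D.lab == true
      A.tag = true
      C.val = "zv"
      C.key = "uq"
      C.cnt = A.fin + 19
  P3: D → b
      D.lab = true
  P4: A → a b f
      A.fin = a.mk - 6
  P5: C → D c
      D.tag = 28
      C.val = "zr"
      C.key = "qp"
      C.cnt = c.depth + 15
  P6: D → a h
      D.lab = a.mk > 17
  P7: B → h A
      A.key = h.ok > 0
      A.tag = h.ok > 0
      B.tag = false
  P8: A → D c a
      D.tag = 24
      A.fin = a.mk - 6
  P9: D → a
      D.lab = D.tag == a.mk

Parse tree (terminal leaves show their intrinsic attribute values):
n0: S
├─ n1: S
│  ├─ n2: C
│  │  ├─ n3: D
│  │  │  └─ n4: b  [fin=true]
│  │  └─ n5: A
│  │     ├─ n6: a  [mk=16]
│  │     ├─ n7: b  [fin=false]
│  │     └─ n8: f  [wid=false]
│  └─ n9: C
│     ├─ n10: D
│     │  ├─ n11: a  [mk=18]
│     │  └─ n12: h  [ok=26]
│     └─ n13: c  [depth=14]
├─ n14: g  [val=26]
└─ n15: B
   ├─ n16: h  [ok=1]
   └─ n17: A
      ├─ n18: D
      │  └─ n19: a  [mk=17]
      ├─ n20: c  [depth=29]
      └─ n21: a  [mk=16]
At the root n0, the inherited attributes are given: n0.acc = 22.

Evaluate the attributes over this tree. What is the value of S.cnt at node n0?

1. n0.acc = 22  [given at root]
2. n1.acc = 27  [S₀.acc * 2 - 17]
3. n3.tag = 14  [14]
4. n4.fin = true  [terminal]
5. n3.lab = true  [true]
6. n5.key = true  [D.lab == true]
7. n5.tag = true  [true]
8. n6.mk = 16  [terminal]
9. n7.fin = false  [terminal]
10. n8.wid = false  [terminal]
11. n5.fin = 10  [a.mk - 6]
12. n2.val = "zv"  ["zv"]
13. n2.key = "uq"  ["uq"]
14. n2.cnt = 29  [A.fin + 19]
15. n10.tag = 28  [28]
16. n11.mk = 18  [terminal]
17. n12.ok = 26  [terminal]
18. n10.lab = true  [a.mk > 17]
19. n13.depth = 14  [terminal]
20. n9.val = "zr"  ["zr"]
21. n9.key = "qp"  ["qp"]
22. n9.cnt = 29  [c.depth + 15]
23. n1.cnt = -6  [C₀.cnt + C₁.cnt - 64]
24. n1.tag = -5  [C₁.cnt - 34]
25. n1.key = true  [S.acc > 26]
26. n14.val = 26  [terminal]
27. n15.sig = "yv"  ["yv"]
28. n16.ok = 1  [terminal]
29. n17.key = true  [h.ok > 0]
30. n17.tag = true  [h.ok > 0]
31. n18.tag = 24  [24]
32. n19.mk = 17  [terminal]
33. n18.lab = false  [D.tag == a.mk]
34. n20.depth = 29  [terminal]
35. n21.mk = 16  [terminal]
36. n17.fin = 10  [a.mk - 6]
37. n15.tag = false  [false]
38. n0.cnt = 25  [S₁.tag + 30]
39. n0.tag = 15  [g.val + S₀.acc - 33]
40. n0.key = true  [B.tag == false]

25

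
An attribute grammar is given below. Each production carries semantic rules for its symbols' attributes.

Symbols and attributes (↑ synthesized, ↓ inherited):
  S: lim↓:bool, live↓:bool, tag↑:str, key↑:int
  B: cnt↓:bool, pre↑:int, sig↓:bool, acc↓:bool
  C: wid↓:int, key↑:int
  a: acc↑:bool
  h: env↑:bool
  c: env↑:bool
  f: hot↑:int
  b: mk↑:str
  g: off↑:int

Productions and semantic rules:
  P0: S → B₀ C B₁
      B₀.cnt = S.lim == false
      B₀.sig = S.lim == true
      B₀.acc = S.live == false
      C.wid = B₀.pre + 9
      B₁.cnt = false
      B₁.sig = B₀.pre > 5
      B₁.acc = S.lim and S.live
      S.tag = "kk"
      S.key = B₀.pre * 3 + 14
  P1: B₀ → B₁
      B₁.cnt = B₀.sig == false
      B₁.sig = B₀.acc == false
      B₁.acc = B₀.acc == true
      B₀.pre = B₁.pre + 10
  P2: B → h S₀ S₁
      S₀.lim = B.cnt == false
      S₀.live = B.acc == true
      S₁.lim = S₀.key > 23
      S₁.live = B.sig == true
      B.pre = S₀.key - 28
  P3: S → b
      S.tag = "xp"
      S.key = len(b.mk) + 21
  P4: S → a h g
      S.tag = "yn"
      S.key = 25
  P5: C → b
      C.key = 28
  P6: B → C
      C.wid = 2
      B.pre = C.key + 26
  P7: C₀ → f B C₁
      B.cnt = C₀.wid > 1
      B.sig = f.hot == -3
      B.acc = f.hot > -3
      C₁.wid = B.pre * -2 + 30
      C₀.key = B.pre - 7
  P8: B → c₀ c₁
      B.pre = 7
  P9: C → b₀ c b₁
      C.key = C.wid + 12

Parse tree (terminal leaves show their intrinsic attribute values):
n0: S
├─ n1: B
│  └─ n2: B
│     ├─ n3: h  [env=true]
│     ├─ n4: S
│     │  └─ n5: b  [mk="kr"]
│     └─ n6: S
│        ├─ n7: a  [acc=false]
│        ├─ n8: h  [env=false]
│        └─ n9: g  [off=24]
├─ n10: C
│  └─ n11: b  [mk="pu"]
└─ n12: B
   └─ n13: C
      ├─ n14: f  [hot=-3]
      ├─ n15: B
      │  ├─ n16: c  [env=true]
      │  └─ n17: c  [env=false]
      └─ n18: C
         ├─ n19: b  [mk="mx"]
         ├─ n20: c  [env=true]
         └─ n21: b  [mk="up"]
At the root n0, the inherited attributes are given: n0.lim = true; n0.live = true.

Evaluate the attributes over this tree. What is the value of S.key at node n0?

29

1. n0.lim = true  [given at root]
2. n0.live = true  [given at root]
3. n1.cnt = false  [S.lim == false]
4. n1.sig = true  [S.lim == true]
5. n1.acc = false  [S.live == false]
6. n2.cnt = false  [B₀.sig == false]
7. n2.sig = true  [B₀.acc == false]
8. n2.acc = false  [B₀.acc == true]
9. n3.env = true  [terminal]
10. n4.lim = true  [B.cnt == false]
11. n4.live = false  [B.acc == true]
12. n5.mk = "kr"  [terminal]
13. n4.tag = "xp"  ["xp"]
14. n4.key = 23  [len(b.mk) + 21]
15. n6.lim = false  [S₀.key > 23]
16. n6.live = true  [B.sig == true]
17. n7.acc = false  [terminal]
18. n8.env = false  [terminal]
19. n9.off = 24  [terminal]
20. n6.tag = "yn"  ["yn"]
21. n6.key = 25  [25]
22. n2.pre = -5  [S₀.key - 28]
23. n1.pre = 5  [B₁.pre + 10]
24. n10.wid = 14  [B₀.pre + 9]
25. n11.mk = "pu"  [terminal]
26. n10.key = 28  [28]
27. n12.cnt = false  [false]
28. n12.sig = false  [B₀.pre > 5]
29. n12.acc = true  [S.lim and S.live]
30. n13.wid = 2  [2]
31. n14.hot = -3  [terminal]
32. n15.cnt = true  [C₀.wid > 1]
33. n15.sig = true  [f.hot == -3]
34. n15.acc = false  [f.hot > -3]
35. n16.env = true  [terminal]
36. n17.env = false  [terminal]
37. n15.pre = 7  [7]
38. n18.wid = 16  [B.pre * -2 + 30]
39. n19.mk = "mx"  [terminal]
40. n20.env = true  [terminal]
41. n21.mk = "up"  [terminal]
42. n18.key = 28  [C.wid + 12]
43. n13.key = 0  [B.pre - 7]
44. n12.pre = 26  [C.key + 26]
45. n0.tag = "kk"  ["kk"]
46. n0.key = 29  [B₀.pre * 3 + 14]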